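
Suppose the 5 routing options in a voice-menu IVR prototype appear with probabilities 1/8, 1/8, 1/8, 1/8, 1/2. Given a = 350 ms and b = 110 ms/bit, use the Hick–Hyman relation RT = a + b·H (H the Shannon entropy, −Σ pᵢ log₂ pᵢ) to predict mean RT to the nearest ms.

570 ms

H = −Σ pᵢ log₂ pᵢ = 0.125·3 + 0.125·3 + 0.125·3 + 0.125·3 + 0.5·1 = 2.000 bits.
RT = 350 + 110 × 2.000 = 570.00 ms.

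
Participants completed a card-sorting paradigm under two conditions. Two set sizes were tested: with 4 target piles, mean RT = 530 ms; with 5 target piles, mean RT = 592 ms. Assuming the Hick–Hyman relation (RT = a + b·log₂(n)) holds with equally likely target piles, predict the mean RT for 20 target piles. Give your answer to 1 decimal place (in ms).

977.2 ms

Fit slope and intercept:
  b = (592 − 530) / (log₂ 5 − log₂ 4) = 62 / (2.3219 − 2) = 192.590 ms/bit
  a = 530 − 192.590 × 2 = 144.821 ms
Then RT(20) = 144.821 + 192.590 × log₂ 20 = 144.821 + 192.590 × 4.3219 ≈ 977.179 ms.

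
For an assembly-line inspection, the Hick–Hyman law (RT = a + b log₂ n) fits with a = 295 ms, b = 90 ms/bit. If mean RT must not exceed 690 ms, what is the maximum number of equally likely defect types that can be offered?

20

Information budget: (690 − 295)/90 = 4.3889 bits, so n ≤ 2^4.3889 = 20.950 → at most 20.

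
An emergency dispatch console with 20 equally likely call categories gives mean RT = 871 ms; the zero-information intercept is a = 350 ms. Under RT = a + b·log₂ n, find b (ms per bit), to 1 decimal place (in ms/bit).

20 alternatives carry log₂ 20 = 4.3219 bits; the choice cost is 871 − 350 = 521 ms, so b = 521/4.3219 = 120.548 ms/bit.

120.5 ms/bit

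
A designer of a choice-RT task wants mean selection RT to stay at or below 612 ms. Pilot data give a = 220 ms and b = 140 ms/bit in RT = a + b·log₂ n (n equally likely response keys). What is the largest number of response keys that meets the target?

Set 220 + 140·log₂ n ≤ 612 → log₂ n ≤ (612 − 220)/140 = 2.8000.
So n ≤ 2^2.8000 = 6.964; the largest integer n is 6.

6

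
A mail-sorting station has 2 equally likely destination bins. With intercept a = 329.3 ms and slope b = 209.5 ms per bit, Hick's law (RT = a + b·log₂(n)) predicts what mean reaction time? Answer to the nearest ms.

539 ms

log₂(2) = 1 bits, so RT = 329.3 + 209.5 × 1 ≈ 538.800 ms.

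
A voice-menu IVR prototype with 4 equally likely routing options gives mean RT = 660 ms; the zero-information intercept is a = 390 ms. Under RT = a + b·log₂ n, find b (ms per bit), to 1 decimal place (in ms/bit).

135.0 ms/bit

b = (660 − 390) / log₂(4) = 270 / 2 = 135.000 ms/bit.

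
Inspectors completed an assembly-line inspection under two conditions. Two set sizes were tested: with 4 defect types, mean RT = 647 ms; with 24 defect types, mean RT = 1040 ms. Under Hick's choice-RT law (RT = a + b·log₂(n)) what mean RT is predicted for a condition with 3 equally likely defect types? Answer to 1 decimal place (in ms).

With log₂ n on the abscissa the relation is linear; from the two conditions:
  b = (1040 − 647) / (log₂ 24 − log₂ 4) = 393 / (4.5850 − 2) = 152.033 ms/bit
  a = 647 − 152.033 × 2 = 342.934 ms
Then RT(3) = 342.934 + 152.033 × log₂ 3 = 342.934 + 152.033 × 1.5850 ≈ 583.901 ms.

583.9 ms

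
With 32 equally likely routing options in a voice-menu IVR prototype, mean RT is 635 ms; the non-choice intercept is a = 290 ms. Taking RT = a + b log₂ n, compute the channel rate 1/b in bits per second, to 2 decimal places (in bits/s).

14.49 bits/s

b = (635 − 290)/log₂ 32 = 345/5 = 69.000 ms per bit = 0.06900 s/bit; the reciprocal is 14.493 bits/s.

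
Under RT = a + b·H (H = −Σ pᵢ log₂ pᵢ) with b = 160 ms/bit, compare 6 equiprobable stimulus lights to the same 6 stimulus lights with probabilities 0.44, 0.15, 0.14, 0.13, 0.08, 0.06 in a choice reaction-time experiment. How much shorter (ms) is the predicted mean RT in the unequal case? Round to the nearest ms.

Equiprobable entropy H₀ = log₂ 6 = 2.5850 bits.
Skewed entropy H = −Σ pᵢ log₂ pᵢ = 2.2465 bits.
ΔRT = b·(H₀ − H) = 160 × 0.3385 = 54.16 ms.

54 ms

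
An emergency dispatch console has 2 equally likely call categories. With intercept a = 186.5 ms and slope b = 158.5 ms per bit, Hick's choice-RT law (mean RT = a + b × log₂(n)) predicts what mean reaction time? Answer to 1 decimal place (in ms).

log₂(2) = 1 bits, so RT = 186.5 + 158.5 × 1 ≈ 345.000 ms.

345.0 ms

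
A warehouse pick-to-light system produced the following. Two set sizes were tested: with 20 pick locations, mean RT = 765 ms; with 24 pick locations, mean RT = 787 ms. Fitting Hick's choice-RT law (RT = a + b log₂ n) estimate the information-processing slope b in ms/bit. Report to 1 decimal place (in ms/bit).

The slope on a log₂ axis is (787 − 765) / (4.5850 − 4.3219) = 83.639 ms/bit.

83.6 ms/bit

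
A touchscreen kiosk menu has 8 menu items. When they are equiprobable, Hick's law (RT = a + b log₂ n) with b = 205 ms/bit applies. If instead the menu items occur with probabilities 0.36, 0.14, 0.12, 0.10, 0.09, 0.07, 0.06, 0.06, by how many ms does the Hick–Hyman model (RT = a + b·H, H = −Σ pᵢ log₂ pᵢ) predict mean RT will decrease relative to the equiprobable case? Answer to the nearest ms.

62 ms

The RT saving is b·ΔH. Equiprobable H₀ = log₂(8) = 3.0000 bits; with the given probabilities H = 2.6953 bits.
b·(H₀ − H) = 205 × (3.0000 − 2.6953) = 62.47 ms.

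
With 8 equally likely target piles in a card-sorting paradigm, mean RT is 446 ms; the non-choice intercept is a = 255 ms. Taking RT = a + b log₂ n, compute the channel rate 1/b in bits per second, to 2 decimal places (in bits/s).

b = (446 − 255)/log₂ 8 = 191/3 = 63.667 ms per bit = 0.06367 s/bit; the reciprocal is 15.707 bits/s.

15.71 bits/s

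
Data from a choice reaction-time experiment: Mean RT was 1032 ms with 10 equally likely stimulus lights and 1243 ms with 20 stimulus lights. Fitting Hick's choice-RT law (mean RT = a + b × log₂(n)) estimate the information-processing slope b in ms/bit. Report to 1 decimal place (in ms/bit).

Slope: b = (1243 − 1032) / (log₂ 20 − log₂ 10) = 211/1.0000 = 211.000 ms/bit.

211.0 ms/bit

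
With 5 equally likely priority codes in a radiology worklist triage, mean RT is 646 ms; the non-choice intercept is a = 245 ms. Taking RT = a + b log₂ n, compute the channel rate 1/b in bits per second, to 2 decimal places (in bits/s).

Choice component = 646 − 245 = 401 ms over log₂(5) = 2.3219 bits.
b = 401 / 2.3219 = 172.701 ms/bit, so 1/b = 5.790 bits/s.

5.79 bits/s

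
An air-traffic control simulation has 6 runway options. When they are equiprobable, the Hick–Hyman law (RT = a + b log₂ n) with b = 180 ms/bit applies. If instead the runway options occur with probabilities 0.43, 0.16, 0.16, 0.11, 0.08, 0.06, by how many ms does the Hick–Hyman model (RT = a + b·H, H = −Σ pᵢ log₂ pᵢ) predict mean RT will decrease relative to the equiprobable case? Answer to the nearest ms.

The RT saving is b·ΔH. Equiprobable H₀ = log₂(6) = 2.5850 bits; with the given probabilities H = 2.2549 bits.
b·(H₀ − H) = 180 × (2.5850 − 2.2549) = 59.41 ms.

59 ms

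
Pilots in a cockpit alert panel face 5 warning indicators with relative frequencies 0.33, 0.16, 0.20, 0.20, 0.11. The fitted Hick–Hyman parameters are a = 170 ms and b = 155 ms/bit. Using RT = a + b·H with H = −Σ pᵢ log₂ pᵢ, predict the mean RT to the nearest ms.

H = 0.33·log₂(1/0.33) + 0.16·log₂(1/0.16) + 0.20·log₂(1/0.20) + 0.20·log₂(1/0.20) + 0.11·log₂(1/0.11) = 2.2299 bits.
RT = 170 + 155 × 2.2299 = 515.63 ms.

516 ms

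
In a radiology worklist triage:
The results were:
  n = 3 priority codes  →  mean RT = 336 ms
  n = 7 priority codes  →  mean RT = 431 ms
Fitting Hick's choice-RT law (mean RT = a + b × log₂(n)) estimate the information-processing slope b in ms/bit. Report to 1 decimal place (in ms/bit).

77.7 ms/bit

Slope: b = (431 − 336) / (log₂ 7 − log₂ 3) = 95/1.2224 = 77.716 ms/bit.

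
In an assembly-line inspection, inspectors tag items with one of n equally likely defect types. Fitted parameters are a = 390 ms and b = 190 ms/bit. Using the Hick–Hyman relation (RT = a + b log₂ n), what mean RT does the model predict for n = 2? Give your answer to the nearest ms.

log₂(2) = 1 bits, so RT = 390 + 190 × 1 ≈ 580.000 ms.

580 ms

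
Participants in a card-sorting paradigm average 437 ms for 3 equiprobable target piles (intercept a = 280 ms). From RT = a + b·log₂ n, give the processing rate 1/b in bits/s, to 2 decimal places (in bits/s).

10.10 bits/s

b = (437 − 280)/log₂ 3 = 157/1.5850 = 99.056 ms per bit = 0.09906 s/bit; the reciprocal is 10.095 bits/s.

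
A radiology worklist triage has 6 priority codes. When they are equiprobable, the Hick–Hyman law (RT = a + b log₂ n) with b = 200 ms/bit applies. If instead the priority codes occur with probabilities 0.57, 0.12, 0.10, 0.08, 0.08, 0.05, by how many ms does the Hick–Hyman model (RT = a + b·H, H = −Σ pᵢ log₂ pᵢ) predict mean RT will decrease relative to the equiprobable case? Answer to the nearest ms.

125 ms

The RT saving is b·ΔH. Equiprobable H₀ = log₂(6) = 2.5850 bits; with the given probabilities H = 1.9606 bits.
b·(H₀ − H) = 200 × (2.5850 − 1.9606) = 124.87 ms.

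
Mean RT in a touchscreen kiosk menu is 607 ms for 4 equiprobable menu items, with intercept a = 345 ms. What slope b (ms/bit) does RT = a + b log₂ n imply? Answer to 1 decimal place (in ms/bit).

b = (607 − 345) / log₂(4) = 262 / 2 = 131.000 ms/bit.

131.0 ms/bit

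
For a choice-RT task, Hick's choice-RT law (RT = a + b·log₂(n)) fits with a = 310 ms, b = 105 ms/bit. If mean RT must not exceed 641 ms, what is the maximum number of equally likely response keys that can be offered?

105·log₂ n ≤ 641 − 310 = 331, giving log₂ n ≤ 3.1524 and n ≤ 8.891. The largest whole number is 8.

8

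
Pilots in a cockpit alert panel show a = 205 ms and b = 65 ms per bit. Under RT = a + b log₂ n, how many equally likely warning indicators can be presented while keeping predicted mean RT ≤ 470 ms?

16

Information budget: (470 − 205)/65 = 4.0769 bits, so n ≤ 2^4.0769 = 16.876 → at most 16.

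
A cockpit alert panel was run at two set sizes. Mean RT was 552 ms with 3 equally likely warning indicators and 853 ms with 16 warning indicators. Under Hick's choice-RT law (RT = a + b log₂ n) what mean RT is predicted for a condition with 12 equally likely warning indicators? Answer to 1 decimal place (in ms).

801.3 ms

Fit slope and intercept:
  b = (853 − 552) / (log₂ 16 − log₂ 3) = 301 / (4 − 1.5850) = 124.636 ms/bit
  a = 552 − 124.636 × 1.5850 = 354.457 ms
Then RT(12) = 354.457 + 124.636 × log₂ 12 = 354.457 + 124.636 × 3.5850 ≈ 801.271 ms.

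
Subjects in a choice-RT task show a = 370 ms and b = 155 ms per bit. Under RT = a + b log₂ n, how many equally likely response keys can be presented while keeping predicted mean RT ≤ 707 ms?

Set 370 + 155·log₂ n ≤ 707 → log₂ n ≤ (707 − 370)/155 = 2.1742.
So n ≤ 2^2.1742 = 4.513; the largest integer n is 4.

4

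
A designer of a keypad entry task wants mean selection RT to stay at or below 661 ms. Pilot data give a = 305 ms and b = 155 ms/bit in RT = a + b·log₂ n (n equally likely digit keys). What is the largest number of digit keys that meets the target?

Set 305 + 155·log₂ n ≤ 661 → log₂ n ≤ (661 − 305)/155 = 2.2968.
So n ≤ 2^2.2968 = 4.914; the largest integer n is 4.

4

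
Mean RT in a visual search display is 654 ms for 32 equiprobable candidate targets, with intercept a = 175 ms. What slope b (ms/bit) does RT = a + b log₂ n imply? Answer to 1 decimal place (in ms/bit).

95.8 ms/bit

32 alternatives carry log₂ 32 = 5 bits; the choice cost is 654 − 175 = 479 ms, so b = 479/5 = 95.800 ms/bit.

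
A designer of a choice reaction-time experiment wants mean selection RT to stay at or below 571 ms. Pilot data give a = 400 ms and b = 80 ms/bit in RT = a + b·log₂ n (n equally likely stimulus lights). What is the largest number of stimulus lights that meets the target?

4

Information budget: (571 − 400)/80 = 2.1375 bits, so n ≤ 2^2.1375 = 4.400 → at most 4.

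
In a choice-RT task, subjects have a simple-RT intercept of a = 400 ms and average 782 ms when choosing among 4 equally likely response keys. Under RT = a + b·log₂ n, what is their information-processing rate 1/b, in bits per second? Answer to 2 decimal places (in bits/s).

5.24 bits/s

b = (782 − 400)/log₂ 4 = 382/2 = 191.000 ms per bit = 0.19100 s/bit; the reciprocal is 5.236 bits/s.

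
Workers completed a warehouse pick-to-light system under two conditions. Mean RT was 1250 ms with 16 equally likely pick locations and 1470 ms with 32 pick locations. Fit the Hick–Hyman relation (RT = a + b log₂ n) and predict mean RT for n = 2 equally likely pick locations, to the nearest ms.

590 ms

Solve the two-equation system in a and b:
  b = (1470 − 1250) / (log₂ 32 − log₂ 16) = 220 / (5 − 4) = 220 ms/bit
  a = 1250 − 220 × 4 = 370 ms
Then RT(2) = 370 + 220 × log₂ 2 = 370 + 220 × 1 ≈ 590.000 ms.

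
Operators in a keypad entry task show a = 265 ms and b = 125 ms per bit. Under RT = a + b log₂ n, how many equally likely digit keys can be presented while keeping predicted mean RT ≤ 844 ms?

24

Information budget: (844 − 265)/125 = 4.6320 bits, so n ≤ 2^4.6320 = 24.795 → at most 24.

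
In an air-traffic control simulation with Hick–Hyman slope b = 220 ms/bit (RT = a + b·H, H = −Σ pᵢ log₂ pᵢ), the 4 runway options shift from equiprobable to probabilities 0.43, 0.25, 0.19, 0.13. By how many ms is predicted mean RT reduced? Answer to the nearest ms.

The RT saving is b·ΔH. Equiprobable H₀ = log₂(4) = 2.0000 bits; with the given probabilities H = 1.8614 bits.
b·(H₀ − H) = 220 × (2.0000 − 1.8614) = 30.48 ms.

30 ms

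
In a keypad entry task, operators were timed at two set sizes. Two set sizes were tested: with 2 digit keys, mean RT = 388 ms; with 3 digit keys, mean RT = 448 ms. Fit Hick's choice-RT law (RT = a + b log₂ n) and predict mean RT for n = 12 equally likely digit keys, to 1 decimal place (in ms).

Solve the two-equation system in a and b:
  b = (448 − 388) / (log₂ 3 − log₂ 2) = 60 / (1.5850 − 1) = 102.571 ms/bit
  a = 388 − 102.571 × 1 = 285.429 ms
Then RT(12) = 285.429 + 102.571 × log₂ 12 = 285.429 + 102.571 × 3.5850 ≈ 653.141 ms.

653.1 ms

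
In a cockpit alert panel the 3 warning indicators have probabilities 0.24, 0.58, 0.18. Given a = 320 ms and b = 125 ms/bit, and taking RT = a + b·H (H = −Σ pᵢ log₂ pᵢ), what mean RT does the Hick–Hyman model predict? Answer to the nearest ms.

494 ms

H = 0.24·log₂(1/0.24) + 0.58·log₂(1/0.58) + 0.18·log₂(1/0.18) = 1.3952 bits.
RT = 320 + 125 × 1.3952 = 494.41 ms.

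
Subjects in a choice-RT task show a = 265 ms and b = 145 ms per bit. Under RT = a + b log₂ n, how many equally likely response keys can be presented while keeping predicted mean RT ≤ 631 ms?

5

Set 265 + 145·log₂ n ≤ 631 → log₂ n ≤ (631 − 265)/145 = 2.5241.
So n ≤ 2^2.5241 = 5.752; the largest integer n is 5.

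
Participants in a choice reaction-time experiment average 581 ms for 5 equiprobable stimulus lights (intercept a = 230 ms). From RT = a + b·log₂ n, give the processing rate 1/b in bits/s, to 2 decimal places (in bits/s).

Choice component = 581 − 230 = 351 ms over log₂(5) = 2.3219 bits.
b = 351 / 2.3219 = 151.167 ms/bit, so 1/b = 6.615 bits/s.

6.62 bits/s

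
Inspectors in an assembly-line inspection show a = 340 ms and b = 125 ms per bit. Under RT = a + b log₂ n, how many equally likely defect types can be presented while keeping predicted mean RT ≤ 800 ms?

12

125·log₂ n ≤ 800 − 340 = 460, giving log₂ n ≤ 3.6800 and n ≤ 12.817. The largest whole number is 12.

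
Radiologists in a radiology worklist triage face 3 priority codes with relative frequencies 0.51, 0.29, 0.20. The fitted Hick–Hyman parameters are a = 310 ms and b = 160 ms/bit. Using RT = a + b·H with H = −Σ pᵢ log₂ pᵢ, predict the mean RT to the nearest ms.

H = 0.51·log₂(1/0.51) + 0.29·log₂(1/0.29) + 0.20·log₂(1/0.20) = 1.4777 bits.
RT = 310 + 160 × 1.4777 = 546.44 ms.

546 ms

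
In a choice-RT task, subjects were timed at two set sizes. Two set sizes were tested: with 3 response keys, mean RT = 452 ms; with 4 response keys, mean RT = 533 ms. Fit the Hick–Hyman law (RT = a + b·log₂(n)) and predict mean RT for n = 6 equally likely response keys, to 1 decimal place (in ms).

647.2 ms

With log₂ n on the abscissa the relation is linear; from the two conditions:
  b = (533 − 452) / (log₂ 4 − log₂ 3) = 81 / (2 − 1.5850) = 195.163 ms/bit
  a = 452 − 195.163 × 1.5850 = 142.674 ms
Then RT(6) = 142.674 + 195.163 × log₂ 6 = 142.674 + 195.163 × 2.5850 ≈ 647.163 ms.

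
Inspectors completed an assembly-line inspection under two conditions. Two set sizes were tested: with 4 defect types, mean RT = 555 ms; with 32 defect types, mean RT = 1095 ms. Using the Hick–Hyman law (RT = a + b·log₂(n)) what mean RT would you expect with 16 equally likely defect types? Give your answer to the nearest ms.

Solve the two-equation system in a and b:
  b = (1095 − 555) / (log₂ 32 − log₂ 4) = 540 / (5 − 2) = 180 ms/bit
  a = 555 − 180 × 2 = 195 ms
Then RT(16) = 195 + 180 × log₂ 16 = 195 + 180 × 4 ≈ 915.000 ms.

915 ms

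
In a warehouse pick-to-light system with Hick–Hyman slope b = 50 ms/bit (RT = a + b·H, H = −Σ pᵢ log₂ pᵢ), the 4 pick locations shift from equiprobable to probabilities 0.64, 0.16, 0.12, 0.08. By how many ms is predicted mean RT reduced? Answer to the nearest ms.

Equiprobable entropy H₀ = log₂ 4 = 2.0000 bits.
Skewed entropy H = −Σ pᵢ log₂ pᵢ = 1.4937 bits.
ΔRT = b·(H₀ − H) = 50 × 0.5063 = 25.32 ms.

25 ms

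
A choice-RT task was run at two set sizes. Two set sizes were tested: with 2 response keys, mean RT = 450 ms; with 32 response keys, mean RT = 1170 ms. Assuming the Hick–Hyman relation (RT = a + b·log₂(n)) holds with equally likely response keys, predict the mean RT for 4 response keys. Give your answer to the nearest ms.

630 ms

Solve the two-equation system in a and b:
  b = (1170 − 450) / (log₂ 32 − log₂ 2) = 720 / (5 − 1) = 180 ms/bit
  a = 450 − 180 × 1 = 270 ms
Then RT(4) = 270 + 180 × log₂ 4 = 270 + 180 × 2 ≈ 630.000 ms.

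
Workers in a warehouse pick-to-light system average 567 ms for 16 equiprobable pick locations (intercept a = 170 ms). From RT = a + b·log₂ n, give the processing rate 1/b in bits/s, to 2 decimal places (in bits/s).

Choice component = 567 − 170 = 397 ms over log₂(16) = 4 bits.
b = 397 / 4 = 99.250 ms/bit, so 1/b = 10.076 bits/s.

10.08 bits/s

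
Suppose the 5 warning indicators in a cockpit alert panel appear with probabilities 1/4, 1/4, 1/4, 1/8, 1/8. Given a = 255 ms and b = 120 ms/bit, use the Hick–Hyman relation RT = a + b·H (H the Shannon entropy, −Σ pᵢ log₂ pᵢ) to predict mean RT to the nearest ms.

Each term −pᵢ log₂ pᵢ: 0.25·2 + 0.25·2 + 0.25·2 + 0.125·3 + 0.125·3; summed, H = 2.250 bits.
Mean RT = a + bH = 255 + 120·2.250 = 525.00 ms.

525 ms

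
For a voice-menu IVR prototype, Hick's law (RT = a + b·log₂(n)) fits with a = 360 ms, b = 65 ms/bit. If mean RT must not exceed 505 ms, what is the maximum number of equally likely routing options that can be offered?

Information budget: (505 − 360)/65 = 2.2308 bits, so n ≤ 2^2.2308 = 4.694 → at most 4.

4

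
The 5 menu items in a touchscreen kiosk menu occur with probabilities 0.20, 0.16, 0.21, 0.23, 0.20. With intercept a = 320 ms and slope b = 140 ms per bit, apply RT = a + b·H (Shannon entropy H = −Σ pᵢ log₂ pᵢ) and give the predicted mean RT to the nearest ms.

Entropy contributions −pᵢ log₂ pᵢ: 0.4644, 0.4230, 0.4728, 0.4877, 0.4644; sum H = 2.3123 bits.
RT = a + bH = 320 + 140·2.3123 = 643.72 ms.

644 ms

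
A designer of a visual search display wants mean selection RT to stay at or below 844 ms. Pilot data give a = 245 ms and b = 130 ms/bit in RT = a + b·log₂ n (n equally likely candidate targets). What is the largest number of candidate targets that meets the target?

Information budget: (844 − 245)/130 = 4.6077 bits, so n ≤ 2^4.6077 = 24.381 → at most 24.

24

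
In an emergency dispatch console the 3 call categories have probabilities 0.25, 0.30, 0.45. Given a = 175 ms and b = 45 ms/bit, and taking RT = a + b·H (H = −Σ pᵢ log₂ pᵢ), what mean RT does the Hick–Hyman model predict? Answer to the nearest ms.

244 ms

H = 0.25·log₂(1/0.25) + 0.30·log₂(1/0.30) + 0.45·log₂(1/0.45) = 1.5395 bits.
RT = 175 + 45 × 1.5395 = 244.28 ms.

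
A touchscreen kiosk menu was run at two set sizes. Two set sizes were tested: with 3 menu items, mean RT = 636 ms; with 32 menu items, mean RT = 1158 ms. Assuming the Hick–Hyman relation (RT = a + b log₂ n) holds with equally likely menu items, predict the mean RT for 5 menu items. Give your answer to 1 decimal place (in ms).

RT is linear in log₂ n, so two points fix the line:
  b = (1158 − 636) / (log₂ 32 − log₂ 3) = 522 / (5 − 1.5850) = 152.853 ms/bit
  a = 636 − 152.853 × 1.5850 = 393.733 ms
Then RT(5) = 393.733 + 152.853 × log₂ 5 = 393.733 + 152.853 × 2.3219 ≈ 748.648 ms.

748.6 ms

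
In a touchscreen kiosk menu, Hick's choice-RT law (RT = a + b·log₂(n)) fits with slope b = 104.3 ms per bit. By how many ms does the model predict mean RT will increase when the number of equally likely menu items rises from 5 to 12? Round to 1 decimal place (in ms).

131.7 ms

The intercept a cancels: ΔRT = b·(log₂ n₂ − log₂ n₁) = b·log₂(n₂/n₁).
log₂(12) − log₂(5) = 3.5850 − 2.3219 = 1.2630.
ΔRT = 104.3 × 1.2630 = 131.734 ms.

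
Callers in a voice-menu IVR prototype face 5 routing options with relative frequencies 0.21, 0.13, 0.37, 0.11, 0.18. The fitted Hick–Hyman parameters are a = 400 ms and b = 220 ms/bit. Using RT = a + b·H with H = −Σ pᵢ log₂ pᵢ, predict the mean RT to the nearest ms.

Entropy contributions −pᵢ log₂ pᵢ: 0.4728, 0.3826, 0.5307, 0.3503, 0.4453; sum H = 2.1818 bits.
RT = a + bH = 400 + 220·2.1818 = 879.99 ms.

880 ms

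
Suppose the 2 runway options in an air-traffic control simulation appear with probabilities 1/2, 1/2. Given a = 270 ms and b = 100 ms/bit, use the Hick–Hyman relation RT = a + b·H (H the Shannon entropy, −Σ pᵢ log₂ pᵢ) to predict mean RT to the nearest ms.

370 ms

Each term −pᵢ log₂ pᵢ: 0.5·1 + 0.5·1; summed, H = 1.000 bits.
Mean RT = a + bH = 270 + 100·1.000 = 370.00 ms.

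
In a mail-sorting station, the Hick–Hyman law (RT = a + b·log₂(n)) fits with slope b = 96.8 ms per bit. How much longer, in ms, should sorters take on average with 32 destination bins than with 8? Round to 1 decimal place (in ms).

193.6 ms

Only the slope matters, since a is common to both: ΔRT = b·log₂(n₂/n₁).
log₂(32) − log₂(8) = log₂(32/8) = log₂(4) = 2.
ΔRT = 96.8 × 2.0000 = 193.600 ms.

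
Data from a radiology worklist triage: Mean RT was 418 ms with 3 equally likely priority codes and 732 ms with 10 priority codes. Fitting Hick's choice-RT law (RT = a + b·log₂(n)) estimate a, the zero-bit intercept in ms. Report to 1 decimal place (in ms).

131.5 ms

Slope: b = (732 − 418) / (log₂ 10 − log₂ 3) = 314/1.7370 = 180.775 ms/bit.
Intercept: a = 418 − 180.775·log₂(3) = 131.478 ms.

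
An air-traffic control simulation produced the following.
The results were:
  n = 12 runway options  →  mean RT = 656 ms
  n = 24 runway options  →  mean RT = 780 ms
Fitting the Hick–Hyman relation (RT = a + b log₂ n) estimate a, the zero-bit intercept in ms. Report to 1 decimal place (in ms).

211.5 ms

The slope on a log₂ axis is (780 − 656) / (4.5850 − 3.5850) = 124.000 ms/bit.
Intercept: a = 656 − 124.000·log₂(12) = 211.465 ms.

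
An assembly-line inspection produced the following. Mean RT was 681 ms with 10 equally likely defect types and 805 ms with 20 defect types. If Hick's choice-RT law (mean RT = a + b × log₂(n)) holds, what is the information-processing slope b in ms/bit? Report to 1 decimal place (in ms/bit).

124.0 ms/bit

b = (RT₂ − RT₁)/(log₂ n₂ − log₂ n₁) = (805 − 681)/(4.3219 − 3.3219) = 124.000 ms/bit.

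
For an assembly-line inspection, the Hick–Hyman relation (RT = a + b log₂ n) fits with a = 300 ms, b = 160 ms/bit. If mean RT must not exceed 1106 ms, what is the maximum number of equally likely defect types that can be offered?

32

Set 300 + 160·log₂ n ≤ 1106 → log₂ n ≤ (1106 − 300)/160 = 5.0375.
So n ≤ 2^5.0375 = 32.843; the largest integer n is 32.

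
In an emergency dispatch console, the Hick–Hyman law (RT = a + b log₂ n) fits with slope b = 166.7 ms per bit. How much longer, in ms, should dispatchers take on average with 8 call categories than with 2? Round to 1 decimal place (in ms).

333.4 ms

ΔRT = (a + b log₂ n₂) − (a + b log₂ n₁) = b·(log₂ n₂ − log₂ n₁).
log₂(8) − log₂(2) = log₂(8/2) = log₂(4) = 2.
ΔRT = 166.7 × 2.0000 = 333.400 ms.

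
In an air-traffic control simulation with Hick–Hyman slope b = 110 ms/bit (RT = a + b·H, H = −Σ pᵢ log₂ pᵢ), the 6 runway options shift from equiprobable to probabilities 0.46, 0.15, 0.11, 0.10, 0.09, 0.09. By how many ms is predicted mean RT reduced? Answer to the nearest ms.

39 ms

Equiprobable entropy H₀ = log₂ 6 = 2.5850 bits.
Skewed entropy H = −Σ pᵢ log₂ pᵢ = 2.2337 bits.
ΔRT = b·(H₀ − H) = 110 × 0.3513 = 38.64 ms.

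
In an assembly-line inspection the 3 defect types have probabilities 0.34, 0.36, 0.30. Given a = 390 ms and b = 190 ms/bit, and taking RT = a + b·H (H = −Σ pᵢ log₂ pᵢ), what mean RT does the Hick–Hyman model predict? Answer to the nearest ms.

690 ms

H = 0.34·log₂(1/0.34) + 0.36·log₂(1/0.36) + 0.30·log₂(1/0.30) = 1.5809 bits.
RT = 390 + 190 × 1.5809 = 690.37 ms.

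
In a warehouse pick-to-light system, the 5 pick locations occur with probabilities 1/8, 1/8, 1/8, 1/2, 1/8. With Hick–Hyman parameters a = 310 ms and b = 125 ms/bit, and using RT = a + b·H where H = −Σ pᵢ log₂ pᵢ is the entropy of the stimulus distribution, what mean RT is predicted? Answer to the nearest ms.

560 ms

Each term −pᵢ log₂ pᵢ: 0.125·3 + 0.125·3 + 0.125·3 + 0.5·1 + 0.125·3; summed, H = 2.000 bits.
Mean RT = a + bH = 310 + 125·2.000 = 560.00 ms.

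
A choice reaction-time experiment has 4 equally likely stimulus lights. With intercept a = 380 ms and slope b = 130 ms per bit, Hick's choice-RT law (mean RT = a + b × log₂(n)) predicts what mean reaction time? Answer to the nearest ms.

log₂(4) = 2 bits, so RT = 380 + 130 × 2 ≈ 640.000 ms.

640 ms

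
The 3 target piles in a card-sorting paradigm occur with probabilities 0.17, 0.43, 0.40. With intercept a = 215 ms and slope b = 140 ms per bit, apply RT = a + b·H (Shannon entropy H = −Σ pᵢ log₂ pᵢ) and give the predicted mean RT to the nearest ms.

423 ms

H = 0.17·log₂(1/0.17) + 0.43·log₂(1/0.43) + 0.40·log₂(1/0.40) = 1.4869 bits.
RT = 215 + 140 × 1.4869 = 423.17 ms.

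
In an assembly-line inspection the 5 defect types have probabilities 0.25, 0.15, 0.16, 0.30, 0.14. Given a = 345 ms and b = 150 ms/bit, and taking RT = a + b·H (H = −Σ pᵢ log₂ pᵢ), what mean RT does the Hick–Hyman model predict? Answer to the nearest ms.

683 ms

Entropy contributions −pᵢ log₂ pᵢ: 0.5000, 0.4105, 0.4230, 0.5211, 0.3971; sum H = 2.2518 bits.
RT = a + bH = 345 + 150·2.2518 = 682.76 ms.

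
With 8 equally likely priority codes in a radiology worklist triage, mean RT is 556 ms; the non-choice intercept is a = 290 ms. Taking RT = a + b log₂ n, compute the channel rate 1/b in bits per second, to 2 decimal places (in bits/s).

11.28 bits/s

b = (556 − 290)/log₂ 8 = 266/3 = 88.667 ms per bit = 0.08867 s/bit; the reciprocal is 11.278 bits/s.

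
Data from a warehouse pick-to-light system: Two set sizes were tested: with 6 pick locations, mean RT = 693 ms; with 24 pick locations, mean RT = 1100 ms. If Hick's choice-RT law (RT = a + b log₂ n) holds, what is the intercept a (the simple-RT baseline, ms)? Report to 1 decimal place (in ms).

167.0 ms

The slope on a log₂ axis is (1100 − 693) / (4.5850 − 2.5850) = 203.500 ms/bit.
Intercept: a = 693 − 203.500·log₂(6) = 166.960 ms.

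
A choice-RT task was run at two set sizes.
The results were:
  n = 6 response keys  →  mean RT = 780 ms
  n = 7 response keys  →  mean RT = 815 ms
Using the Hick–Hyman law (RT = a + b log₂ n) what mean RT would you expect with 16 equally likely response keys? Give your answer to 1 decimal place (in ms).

1002.7 ms

Fit slope and intercept:
  b = (815 − 780) / (log₂ 7 − log₂ 6) = 35 / (2.8074 − 2.5850) = 157.379 ms/bit
  a = 780 − 157.379 × 2.5850 = 373.180 ms
Then RT(16) = 373.180 + 157.379 × log₂ 16 = 373.180 + 157.379 × 4 ≈ 1002.698 ms.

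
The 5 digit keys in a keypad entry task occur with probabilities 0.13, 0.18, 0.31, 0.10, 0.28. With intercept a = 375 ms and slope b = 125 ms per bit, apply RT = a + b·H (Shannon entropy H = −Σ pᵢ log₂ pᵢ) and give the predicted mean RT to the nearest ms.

650 ms

Entropy contributions −pᵢ log₂ pᵢ: 0.3826, 0.4453, 0.5238, 0.3322, 0.5142; sum H = 2.1982 bits.
RT = a + bH = 375 + 125·2.1982 = 649.77 ms.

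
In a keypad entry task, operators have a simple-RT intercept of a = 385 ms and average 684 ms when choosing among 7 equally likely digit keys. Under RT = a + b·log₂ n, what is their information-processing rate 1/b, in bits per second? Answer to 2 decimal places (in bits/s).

Choice component = 684 − 385 = 299 ms over log₂(7) = 2.8074 bits.
b = 299 / 2.8074 = 106.506 ms/bit, so 1/b = 9.389 bits/s.

9.39 bits/s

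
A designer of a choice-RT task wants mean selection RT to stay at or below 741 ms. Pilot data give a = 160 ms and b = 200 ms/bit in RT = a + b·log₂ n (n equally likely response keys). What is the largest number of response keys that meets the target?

7

Set 160 + 200·log₂ n ≤ 741 → log₂ n ≤ (741 − 160)/200 = 2.9050.
So n ≤ 2^2.9050 = 7.490; the largest integer n is 7.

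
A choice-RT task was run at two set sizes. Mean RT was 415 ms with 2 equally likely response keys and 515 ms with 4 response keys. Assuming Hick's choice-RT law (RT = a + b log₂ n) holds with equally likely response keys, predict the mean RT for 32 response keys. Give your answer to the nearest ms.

With log₂ n on the abscissa the relation is linear; from the two conditions:
  b = (515 − 415) / (log₂ 4 − log₂ 2) = 100 / (2 − 1) = 100 ms/bit
  a = 415 − 100 × 1 = 315 ms
Then RT(32) = 315 + 100 × log₂ 32 = 315 + 100 × 5 ≈ 815.000 ms.

815 ms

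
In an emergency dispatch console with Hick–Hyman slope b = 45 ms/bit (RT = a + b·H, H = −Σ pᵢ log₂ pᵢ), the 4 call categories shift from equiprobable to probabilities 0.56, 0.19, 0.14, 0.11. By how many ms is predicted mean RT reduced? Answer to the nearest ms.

15 ms

The RT saving is b·ΔH. Equiprobable H₀ = log₂(4) = 2.0000 bits; with the given probabilities H = 1.6711 bits.
b·(H₀ − H) = 45 × (2.0000 − 1.6711) = 14.80 ms.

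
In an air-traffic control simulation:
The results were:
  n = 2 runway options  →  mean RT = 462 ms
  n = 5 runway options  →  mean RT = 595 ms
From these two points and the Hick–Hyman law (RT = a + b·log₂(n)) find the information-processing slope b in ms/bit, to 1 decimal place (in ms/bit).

b = (RT₂ − RT₁)/(log₂ n₂ − log₂ n₁) = (595 − 462)/(2.3219 − 1) = 100.611 ms/bit.

100.6 ms/bit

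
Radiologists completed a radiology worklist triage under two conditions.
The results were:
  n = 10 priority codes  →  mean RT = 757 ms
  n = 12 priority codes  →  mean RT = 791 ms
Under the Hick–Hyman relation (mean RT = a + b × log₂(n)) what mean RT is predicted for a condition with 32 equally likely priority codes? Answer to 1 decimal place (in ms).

973.9 ms

Solve the two-equation system in a and b:
  b = (791 − 757) / (log₂ 12 − log₂ 10) = 34 / (3.5850 − 3.3219) = 129.261 ms/bit
  a = 757 − 129.261 × 3.3219 = 327.605 ms
Then RT(32) = 327.605 + 129.261 × log₂ 32 = 327.605 + 129.261 × 5 ≈ 973.909 ms.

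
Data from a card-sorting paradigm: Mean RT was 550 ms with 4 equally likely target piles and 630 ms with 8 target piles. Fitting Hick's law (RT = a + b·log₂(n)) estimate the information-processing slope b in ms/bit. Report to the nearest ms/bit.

80 ms/bit

The slope on a log₂ axis is (630 − 550) / (3 − 2) = 80 ms/bit.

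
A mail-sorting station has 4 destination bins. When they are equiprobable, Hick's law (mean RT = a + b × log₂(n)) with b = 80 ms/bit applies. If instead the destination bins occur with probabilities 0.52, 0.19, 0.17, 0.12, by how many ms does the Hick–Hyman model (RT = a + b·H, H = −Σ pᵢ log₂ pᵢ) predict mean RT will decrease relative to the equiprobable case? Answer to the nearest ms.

20 ms

Equiprobable entropy H₀ = log₂ 4 = 2.0000 bits.
Skewed entropy H = −Σ pᵢ log₂ pᵢ = 1.7475 bits.
ΔRT = b·(H₀ − H) = 80 × 0.2525 = 20.20 ms.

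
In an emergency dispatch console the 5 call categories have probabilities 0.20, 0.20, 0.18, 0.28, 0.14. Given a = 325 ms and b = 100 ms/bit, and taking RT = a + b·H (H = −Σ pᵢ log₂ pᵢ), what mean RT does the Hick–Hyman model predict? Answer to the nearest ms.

554 ms

H = 0.20·log₂(1/0.20) + 0.20·log₂(1/0.20) + 0.18·log₂(1/0.18) + 0.28·log₂(1/0.28) + 0.14·log₂(1/0.14) = 2.2854 bits.
RT = 325 + 100 × 2.2854 = 553.54 ms.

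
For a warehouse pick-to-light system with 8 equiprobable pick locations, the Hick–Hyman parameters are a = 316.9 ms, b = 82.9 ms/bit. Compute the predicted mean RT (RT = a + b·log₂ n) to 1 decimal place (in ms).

log₂(8) = 3 bits, so RT = 316.9 + 82.9 × 3 ≈ 565.600 ms.

565.6 ms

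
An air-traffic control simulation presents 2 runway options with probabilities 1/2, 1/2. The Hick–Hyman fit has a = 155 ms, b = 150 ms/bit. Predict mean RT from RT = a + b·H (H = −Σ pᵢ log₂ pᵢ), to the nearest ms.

Each term −pᵢ log₂ pᵢ: 0.5·1 + 0.5·1; summed, H = 1.000 bits.
Mean RT = a + bH = 155 + 150·1.000 = 305.00 ms.

305 ms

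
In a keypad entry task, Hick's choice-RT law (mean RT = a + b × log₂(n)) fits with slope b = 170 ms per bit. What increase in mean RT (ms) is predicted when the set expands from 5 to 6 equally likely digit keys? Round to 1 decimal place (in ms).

44.7 ms

The intercept a cancels: ΔRT = b·(log₂ n₂ − log₂ n₁) = b·log₂(n₂/n₁).
log₂(6) − log₂(5) = 2.5850 − 2.3219 = 0.2630.
ΔRT = 170 × 0.2630 = 44.716 ms.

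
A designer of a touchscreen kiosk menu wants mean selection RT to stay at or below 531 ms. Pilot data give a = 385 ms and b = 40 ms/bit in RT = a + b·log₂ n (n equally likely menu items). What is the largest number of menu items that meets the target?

40·log₂ n ≤ 531 − 385 = 146, giving log₂ n ≤ 3.6500 and n ≤ 12.553. The largest whole number is 12.

12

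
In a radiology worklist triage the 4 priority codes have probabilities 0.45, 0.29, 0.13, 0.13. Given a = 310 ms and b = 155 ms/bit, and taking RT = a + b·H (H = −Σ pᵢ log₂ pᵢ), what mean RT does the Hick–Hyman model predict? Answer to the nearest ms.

589 ms

H = 0.45·log₂(1/0.45) + 0.29·log₂(1/0.29) + 0.13·log₂(1/0.13) + 0.13·log₂(1/0.13) = 1.8016 bits.
RT = 310 + 155 × 1.8016 = 589.25 ms.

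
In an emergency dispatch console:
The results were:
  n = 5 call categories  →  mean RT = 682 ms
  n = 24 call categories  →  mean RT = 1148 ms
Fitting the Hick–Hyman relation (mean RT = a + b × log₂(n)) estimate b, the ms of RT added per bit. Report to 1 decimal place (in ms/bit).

b = (RT₂ − RT₁)/(log₂ n₂ − log₂ n₁) = (1148 − 682)/(4.5850 − 2.3219) = 205.918 ms/bit.

205.9 ms/bit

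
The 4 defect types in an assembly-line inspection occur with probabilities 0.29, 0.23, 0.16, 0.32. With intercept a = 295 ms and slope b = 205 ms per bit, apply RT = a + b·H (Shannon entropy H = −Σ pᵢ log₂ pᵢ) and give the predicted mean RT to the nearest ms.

Entropy contributions −pᵢ log₂ pᵢ: 0.5179, 0.4877, 0.4230, 0.5260; sum H = 1.9546 bits.
RT = a + bH = 295 + 205·1.9546 = 695.70 ms.

696 ms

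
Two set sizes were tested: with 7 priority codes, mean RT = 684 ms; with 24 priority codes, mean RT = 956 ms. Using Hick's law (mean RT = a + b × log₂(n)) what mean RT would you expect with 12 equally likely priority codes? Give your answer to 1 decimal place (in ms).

Solve the two-equation system in a and b:
  b = (956 − 684) / (log₂ 24 − log₂ 7) = 272 / (4.5850 − 2.8074) = 153.015 ms/bit
  a = 684 − 153.015 × 2.8074 = 254.434 ms
Then RT(12) = 254.434 + 153.015 × log₂ 12 = 254.434 + 153.015 × 3.5850 ≈ 802.985 ms.

803.0 ms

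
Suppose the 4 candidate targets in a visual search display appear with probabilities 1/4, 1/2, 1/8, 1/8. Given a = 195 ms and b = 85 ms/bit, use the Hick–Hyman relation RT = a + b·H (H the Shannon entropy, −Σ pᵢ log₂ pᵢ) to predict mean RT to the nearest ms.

344 ms

H = −Σ pᵢ log₂ pᵢ = 0.25·2 + 0.5·1 + 0.125·3 + 0.125·3 = 1.750 bits.
RT = 195 + 85 × 1.750 = 343.75 ms.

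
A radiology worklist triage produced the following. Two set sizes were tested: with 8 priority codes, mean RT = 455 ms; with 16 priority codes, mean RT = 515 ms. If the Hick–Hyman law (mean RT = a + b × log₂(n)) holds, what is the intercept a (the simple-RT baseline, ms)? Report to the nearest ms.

b = (RT₂ − RT₁)/(log₂ n₂ − log₂ n₁) = (515 − 455)/(4 − 3) = 60 ms/bit.
a = RT₁ − b·log₂ n₁ = 455 − 60 × 3 = 275.000 ms.

275 ms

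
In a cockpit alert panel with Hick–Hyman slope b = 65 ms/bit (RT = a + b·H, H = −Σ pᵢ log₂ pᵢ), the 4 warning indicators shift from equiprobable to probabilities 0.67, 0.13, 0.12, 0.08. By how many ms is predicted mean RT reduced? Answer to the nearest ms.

37 ms

Equiprobable entropy H₀ = log₂ 4 = 2.0000 bits.
Skewed entropy H = −Σ pᵢ log₂ pᵢ = 1.4283 bits.
ΔRT = b·(H₀ − H) = 65 × 0.5717 = 37.16 ms.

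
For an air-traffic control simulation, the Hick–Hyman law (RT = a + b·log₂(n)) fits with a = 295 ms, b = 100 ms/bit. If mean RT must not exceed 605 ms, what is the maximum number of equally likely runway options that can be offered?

8

Information budget: (605 − 295)/100 = 3.1000 bits, so n ≤ 2^3.1000 = 8.574 → at most 8.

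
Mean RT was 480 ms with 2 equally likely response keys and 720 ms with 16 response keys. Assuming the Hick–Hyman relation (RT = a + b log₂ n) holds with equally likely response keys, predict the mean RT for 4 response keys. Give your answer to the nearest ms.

Solve the two-equation system in a and b:
  b = (720 − 480) / (log₂ 16 − log₂ 2) = 240 / (4 − 1) = 80 ms/bit
  a = 480 − 80 × 1 = 400 ms
Then RT(4) = 400 + 80 × log₂ 4 = 400 + 80 × 2 ≈ 560.000 ms.

560 ms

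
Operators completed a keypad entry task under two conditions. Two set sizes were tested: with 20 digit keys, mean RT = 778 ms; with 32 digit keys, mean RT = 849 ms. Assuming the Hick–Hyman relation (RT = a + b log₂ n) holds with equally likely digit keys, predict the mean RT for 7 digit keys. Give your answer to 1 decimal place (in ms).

With log₂ n on the abscissa the relation is linear; from the two conditions:
  b = (849 − 778) / (log₂ 32 − log₂ 20) = 71 / (5 − 4.3219) = 104.709 ms/bit
  a = 778 − 104.709 × 4.3219 = 325.457 ms
Then RT(7) = 325.457 + 104.709 × log₂ 7 = 325.457 + 104.709 × 2.8074 ≈ 619.411 ms.

619.4 ms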